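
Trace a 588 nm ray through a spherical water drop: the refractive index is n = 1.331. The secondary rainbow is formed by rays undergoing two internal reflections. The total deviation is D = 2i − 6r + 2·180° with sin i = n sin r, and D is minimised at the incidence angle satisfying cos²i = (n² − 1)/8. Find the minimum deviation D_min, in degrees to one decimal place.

cos²i = (1.77156 − 1)/8 = 0.09645; i = arccos(0.31056) = 71.907°.
sin r = sin 71.907°/1.331 = 0.71417; r = 45.575°.
D_min = 2·71.907° − 6·45.575° + 360° = 230.365°.

230.4°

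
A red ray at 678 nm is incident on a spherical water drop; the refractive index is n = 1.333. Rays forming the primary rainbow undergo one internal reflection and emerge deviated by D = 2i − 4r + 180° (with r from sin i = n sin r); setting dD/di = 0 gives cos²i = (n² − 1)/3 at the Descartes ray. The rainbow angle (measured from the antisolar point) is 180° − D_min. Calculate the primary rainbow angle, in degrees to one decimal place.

cos²i = (1.77689 − 1)/3 = 0.25896; i = arccos(0.50888) = 59.410°.
sin r = sin 59.410°/1.333 = 0.64579; r = 40.225°.
D_min = 2·59.410° − 4·40.225° + 180° = 137.922°.
Rainbow angle = 180° − D_min = 42.078°.

42.1°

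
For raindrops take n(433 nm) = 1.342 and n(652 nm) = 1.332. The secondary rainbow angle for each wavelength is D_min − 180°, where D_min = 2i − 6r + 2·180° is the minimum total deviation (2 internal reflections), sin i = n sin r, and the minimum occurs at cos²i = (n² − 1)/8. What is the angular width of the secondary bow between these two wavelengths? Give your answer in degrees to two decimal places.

2.59°

At 433 nm (n = 1.342): cos²i = 0.10012 → i = 71.554°, r = 44.981°, D_min = 233.222°, rainbow angle = 53.222°.
At 652 nm (n = 1.332): cos²i = 0.09678 → i = 71.875°, r = 45.520°, D_min = 230.628°, rainbow angle = 50.628°.
Angular width = |53.222° − 50.628°| = 2.594°.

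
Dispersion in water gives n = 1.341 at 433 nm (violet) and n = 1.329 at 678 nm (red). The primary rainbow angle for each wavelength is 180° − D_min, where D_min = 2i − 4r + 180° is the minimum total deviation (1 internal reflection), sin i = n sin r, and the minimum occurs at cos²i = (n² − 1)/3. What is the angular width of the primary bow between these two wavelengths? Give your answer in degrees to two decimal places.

At 433 nm (n = 1.341): cos²i = 0.26609 → i = 58.946°, r = 39.705°, D_min = 139.071°, rainbow angle = 40.929°.
At 678 nm (n = 1.329): cos²i = 0.25541 → i = 59.643°, r = 40.487°, D_min = 137.337°, rainbow angle = 42.663°.
Angular width = |40.929° − 42.663°| = 1.735°.

1.73°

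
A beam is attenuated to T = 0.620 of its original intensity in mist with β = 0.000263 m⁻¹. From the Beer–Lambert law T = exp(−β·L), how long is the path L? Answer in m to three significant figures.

1820 m

Beer–Lambert: T = exp(−βL) ⇒ L = −ln(T)/β = −ln(0.620)/0.000263 = 0.4780/0.000263 = 1818 m.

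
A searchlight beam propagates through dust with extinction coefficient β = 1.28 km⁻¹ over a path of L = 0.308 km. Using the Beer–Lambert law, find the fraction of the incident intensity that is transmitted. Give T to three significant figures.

τ = β·L = 1.28 × 0.308 = 0.3942.
T = exp(−0.3942) = 0.6742.

0.674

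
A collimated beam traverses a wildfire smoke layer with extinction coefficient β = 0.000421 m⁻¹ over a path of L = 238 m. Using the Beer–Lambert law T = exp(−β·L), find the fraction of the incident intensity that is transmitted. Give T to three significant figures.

τ = β·L = 0.000421 × 238 = 0.1002.
T = exp(−0.1002) = 0.9047.

0.905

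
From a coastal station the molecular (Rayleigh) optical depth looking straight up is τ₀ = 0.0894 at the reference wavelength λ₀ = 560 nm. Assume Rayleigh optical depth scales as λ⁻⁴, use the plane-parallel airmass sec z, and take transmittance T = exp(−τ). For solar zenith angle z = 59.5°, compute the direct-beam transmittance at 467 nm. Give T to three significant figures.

0.695

sec 59.5° = 1.9703.
τ = 0.0894 × (560/467)⁴ × 1.9703 = 0.0894 × 2.0677 × 1.9703 = 0.3642.
T = exp(−0.3642) = 0.6947.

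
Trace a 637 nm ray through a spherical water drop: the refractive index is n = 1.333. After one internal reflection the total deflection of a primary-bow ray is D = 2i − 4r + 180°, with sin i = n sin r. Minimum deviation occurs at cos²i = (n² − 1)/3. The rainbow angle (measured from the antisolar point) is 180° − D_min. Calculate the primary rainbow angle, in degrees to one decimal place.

42.1°

cos²i = (1.77689 − 1)/3 = 0.25896; i = arccos(0.50888) = 59.410°.
sin r = sin 59.410°/1.333 = 0.64579; r = 40.225°.
D_min = 2·59.410° − 4·40.225° + 180° = 137.922°.
Rainbow angle = 180° − D_min = 42.078°.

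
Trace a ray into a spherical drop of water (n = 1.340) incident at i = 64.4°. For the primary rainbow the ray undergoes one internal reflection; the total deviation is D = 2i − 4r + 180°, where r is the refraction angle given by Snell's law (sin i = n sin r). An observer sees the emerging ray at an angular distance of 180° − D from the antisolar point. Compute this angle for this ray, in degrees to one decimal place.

sin r = sin 64.4° / 1.340 = 0.9018/1.340 = 0.6730; r = 42.30°.
D = 2·64.4° − 4·42.30° + 180° = 128.80° − 169.20° + 180° = 139.60°.
Angle from antisolar point = 180° − D = 40.40°.

40.4°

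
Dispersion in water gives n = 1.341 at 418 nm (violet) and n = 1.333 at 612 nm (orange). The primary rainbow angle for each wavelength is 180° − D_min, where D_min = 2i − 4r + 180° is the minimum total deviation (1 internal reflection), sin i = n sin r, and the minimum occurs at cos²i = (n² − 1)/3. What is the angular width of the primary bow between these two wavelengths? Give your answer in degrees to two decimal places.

1.15°

At 418 nm (n = 1.341): cos²i = 0.26609 → i = 58.946°, r = 39.705°, D_min = 139.071°, rainbow angle = 40.929°.
At 612 nm (n = 1.333): cos²i = 0.25896 → i = 59.410°, r = 40.225°, D_min = 137.922°, rainbow angle = 42.078°.
Angular width = |40.929° − 42.078°| = 1.149°.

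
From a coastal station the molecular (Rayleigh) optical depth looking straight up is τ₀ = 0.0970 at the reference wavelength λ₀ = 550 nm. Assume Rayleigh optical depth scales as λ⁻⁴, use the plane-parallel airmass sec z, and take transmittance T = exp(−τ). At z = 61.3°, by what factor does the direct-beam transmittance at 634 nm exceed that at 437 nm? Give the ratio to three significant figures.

1.48

Airmass: sec 61.3° = 2.0824.
τ(634 nm) = 0.0970 × (550/634)⁴ × 2.0824 = 0.0970 × 0.5664 × 2.0824 = 0.1144.
τ(437 nm) = 0.0970 × (550/437)⁴ × 2.0824 = 0.0970 × 2.5091 × 2.0824 = 0.5068.
T(634)/T(437) = exp(τ_B − τ_A) = exp(0.3924) = 1.4806.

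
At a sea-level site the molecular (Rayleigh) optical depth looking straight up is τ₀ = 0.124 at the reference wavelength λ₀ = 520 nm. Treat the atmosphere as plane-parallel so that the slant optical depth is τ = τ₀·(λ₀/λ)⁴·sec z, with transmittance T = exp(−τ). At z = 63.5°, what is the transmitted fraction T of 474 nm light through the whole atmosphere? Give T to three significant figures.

0.669

sec 63.5° = 2.2412.
τ = 0.124 × (520/474)⁴ × 2.2412 = 0.124 × 1.4484 × 2.2412 = 0.4025.
T = exp(−0.4025) = 0.6686.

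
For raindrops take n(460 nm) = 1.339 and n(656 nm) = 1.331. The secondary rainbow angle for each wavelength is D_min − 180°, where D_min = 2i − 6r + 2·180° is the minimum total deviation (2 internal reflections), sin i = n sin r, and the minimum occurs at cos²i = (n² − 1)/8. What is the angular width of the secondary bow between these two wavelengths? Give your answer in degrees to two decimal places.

At 460 nm (n = 1.339): cos²i = 0.09912 → i = 71.650°, r = 45.141°, D_min = 232.451°, rainbow angle = 52.451°.
At 656 nm (n = 1.331): cos²i = 0.09645 → i = 71.907°, r = 45.575°, D_min = 230.365°, rainbow angle = 50.365°.
Angular width = |52.451° − 50.365°| = 2.086°.

2.09°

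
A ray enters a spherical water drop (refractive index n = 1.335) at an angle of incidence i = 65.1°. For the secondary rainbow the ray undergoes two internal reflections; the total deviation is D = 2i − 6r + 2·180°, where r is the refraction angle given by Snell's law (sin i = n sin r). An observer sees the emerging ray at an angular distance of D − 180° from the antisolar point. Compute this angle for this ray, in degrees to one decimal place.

sin r = sin 65.1° / 1.335 = 0.9070/1.335 = 0.6794; r = 42.80°.
D = 2·65.1° − 6·42.80° + 2·180° = 130.20° − 256.80° + 360° = 233.40°.
Angle from antisolar point = D − 180° = 53.40°.

53.4°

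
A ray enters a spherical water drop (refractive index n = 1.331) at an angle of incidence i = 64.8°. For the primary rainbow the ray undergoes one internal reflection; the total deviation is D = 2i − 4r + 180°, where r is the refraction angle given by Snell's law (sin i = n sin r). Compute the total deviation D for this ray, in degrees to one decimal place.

138.3°

sin r = sin 64.8° / 1.331 = 0.9048/1.331 = 0.6798; r = 42.83°.
D = 2·64.8° − 4·42.83° + 180° = 129.60° − 171.32° + 180° = 138.28°.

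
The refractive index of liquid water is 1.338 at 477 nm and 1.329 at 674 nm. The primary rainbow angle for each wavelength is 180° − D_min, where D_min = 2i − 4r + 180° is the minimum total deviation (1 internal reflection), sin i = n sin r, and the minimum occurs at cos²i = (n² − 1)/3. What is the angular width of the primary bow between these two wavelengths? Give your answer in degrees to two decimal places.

1.31°

At 477 nm (n = 1.338): cos²i = 0.26341 → i = 59.120°, r = 39.899°, D_min = 138.643°, rainbow angle = 41.357°.
At 674 nm (n = 1.329): cos²i = 0.25541 → i = 59.643°, r = 40.487°, D_min = 137.337°, rainbow angle = 42.663°.
Angular width = |41.357° − 42.663°| = 1.307°.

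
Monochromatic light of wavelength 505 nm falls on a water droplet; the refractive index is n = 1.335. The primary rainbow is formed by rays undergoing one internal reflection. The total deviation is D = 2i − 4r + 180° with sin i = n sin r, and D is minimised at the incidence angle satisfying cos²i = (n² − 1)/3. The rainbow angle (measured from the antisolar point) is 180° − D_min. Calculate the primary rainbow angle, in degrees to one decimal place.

41.8°

cos²i = (1.78222 − 1)/3 = 0.26074; i = arccos(0.51063) = 59.294°.
sin r = sin 59.294°/1.335 = 0.64405; r = 40.094°.
D_min = 2·59.294° − 4·40.094° + 180° = 138.212°.
Rainbow angle = 180° − D_min = 41.788°.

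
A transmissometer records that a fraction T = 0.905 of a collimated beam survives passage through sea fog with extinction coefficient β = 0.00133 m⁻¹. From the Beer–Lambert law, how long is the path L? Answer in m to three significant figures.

Beer–Lambert: T = exp(−βL) ⇒ L = −ln(T)/β = −ln(0.905)/0.00133 = 0.0998/0.00133 = 75.05 m.

75.1 m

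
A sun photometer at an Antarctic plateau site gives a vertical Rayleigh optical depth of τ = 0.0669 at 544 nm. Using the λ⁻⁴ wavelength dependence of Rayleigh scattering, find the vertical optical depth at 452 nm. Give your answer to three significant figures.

0.140

τ(452 nm) = τ(544 nm) × (544/452)⁴ = 0.0669 × (1.2035)⁴ = 0.0669 × 2.0982 = 0.1404.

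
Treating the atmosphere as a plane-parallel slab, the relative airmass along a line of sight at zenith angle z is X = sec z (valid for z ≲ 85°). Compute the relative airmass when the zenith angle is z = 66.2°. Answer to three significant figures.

X = sec z = 1/cos 66.2° = 1/0.4035 = 2.4780.

2.48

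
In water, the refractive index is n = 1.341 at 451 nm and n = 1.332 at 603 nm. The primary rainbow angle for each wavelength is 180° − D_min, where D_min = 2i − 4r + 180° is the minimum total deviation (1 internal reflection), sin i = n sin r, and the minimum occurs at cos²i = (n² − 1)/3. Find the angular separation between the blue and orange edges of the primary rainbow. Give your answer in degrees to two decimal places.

1.29°

At 451 nm (n = 1.341): cos²i = 0.26609 → i = 58.946°, r = 39.705°, D_min = 139.071°, rainbow angle = 40.929°.
At 603 nm (n = 1.332): cos²i = 0.25807 → i = 59.469°, r = 40.290°, D_min = 137.776°, rainbow angle = 42.224°.
Angular width = |40.929° − 42.224°| = 1.295°.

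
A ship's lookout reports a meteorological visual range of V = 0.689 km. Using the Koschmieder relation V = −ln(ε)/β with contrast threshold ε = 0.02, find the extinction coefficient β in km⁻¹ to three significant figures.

5.68 km⁻¹

β = −ln(0.02) / V = 3.912 / 0.689 = 5.6778 km⁻¹.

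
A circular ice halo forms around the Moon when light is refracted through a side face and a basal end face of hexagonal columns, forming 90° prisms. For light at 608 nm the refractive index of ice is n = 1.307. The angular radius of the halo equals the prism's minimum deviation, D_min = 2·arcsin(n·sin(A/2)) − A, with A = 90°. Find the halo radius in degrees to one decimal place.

n·sin(A/2) = 1.307 × sin 45° = 1.307 × 0.7071 = 0.9242.
D_min = 2·arcsin(0.9242) − 90° = 2 × 67.546° − 90° = 45.093°.

45.1°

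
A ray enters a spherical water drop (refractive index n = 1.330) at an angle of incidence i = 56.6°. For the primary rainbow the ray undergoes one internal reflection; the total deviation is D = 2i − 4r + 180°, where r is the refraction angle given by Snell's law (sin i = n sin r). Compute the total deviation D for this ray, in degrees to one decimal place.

137.7°

sin r = sin 56.6° / 1.330 = 0.8348/1.330 = 0.6277; r = 38.88°.
D = 2·56.6° − 4·38.88° + 180° = 113.20° − 155.52° + 180° = 137.68°.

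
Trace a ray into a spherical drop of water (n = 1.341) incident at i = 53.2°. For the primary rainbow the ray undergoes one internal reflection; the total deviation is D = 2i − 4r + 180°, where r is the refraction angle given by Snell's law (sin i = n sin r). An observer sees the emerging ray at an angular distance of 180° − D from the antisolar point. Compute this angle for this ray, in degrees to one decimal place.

40.3°

sin r = sin 53.2° / 1.341 = 0.8007/1.341 = 0.5971; r = 36.66°.
D = 2·53.2° − 4·36.66° + 180° = 106.40° − 146.65° + 180° = 139.75°.
Angle from antisolar point = 180° − D = 40.25°.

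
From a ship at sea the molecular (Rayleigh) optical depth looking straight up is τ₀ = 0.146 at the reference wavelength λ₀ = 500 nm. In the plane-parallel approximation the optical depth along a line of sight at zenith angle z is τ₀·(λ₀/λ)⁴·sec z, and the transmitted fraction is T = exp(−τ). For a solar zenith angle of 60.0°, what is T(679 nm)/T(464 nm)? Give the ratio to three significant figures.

Airmass: sec 60.0° = 2.0000.
τ(679 nm) = 0.146 × (500/679)⁴ × 2.0000 = 0.146 × 0.2940 × 2.0000 = 0.0859.
τ(464 nm) = 0.146 × (500/464)⁴ × 2.0000 = 0.146 × 1.3484 × 2.0000 = 0.3937.
T(679)/T(464) = exp(τ_B − τ_A) = exp(0.3079) = 1.3605.

1.36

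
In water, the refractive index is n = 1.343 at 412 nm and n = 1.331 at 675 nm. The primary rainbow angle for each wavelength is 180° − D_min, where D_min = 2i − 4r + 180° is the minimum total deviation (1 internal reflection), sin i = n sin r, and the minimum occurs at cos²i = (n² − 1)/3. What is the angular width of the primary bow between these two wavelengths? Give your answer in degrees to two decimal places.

1.72°

At 412 nm (n = 1.343): cos²i = 0.26788 → i = 58.830°, r = 39.577°, D_min = 139.354°, rainbow angle = 40.646°.
At 675 nm (n = 1.331): cos²i = 0.25719 → i = 59.527°, r = 40.356°, D_min = 137.630°, rainbow angle = 42.370°.
Angular width = |40.646° − 42.370°| = 1.724°.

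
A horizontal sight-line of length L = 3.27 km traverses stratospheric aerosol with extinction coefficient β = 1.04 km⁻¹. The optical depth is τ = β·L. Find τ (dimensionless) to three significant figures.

3.40

τ = β·L = 1.04 × 3.27 = 3.4008.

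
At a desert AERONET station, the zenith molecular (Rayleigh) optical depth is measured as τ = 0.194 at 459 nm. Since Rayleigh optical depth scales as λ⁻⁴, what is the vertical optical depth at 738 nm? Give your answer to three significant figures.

0.0290

τ(738 nm) = τ(459 nm) × (459/738)⁴ = 0.194 × (0.6220)⁴ = 0.194 × 0.1496 = 0.0290.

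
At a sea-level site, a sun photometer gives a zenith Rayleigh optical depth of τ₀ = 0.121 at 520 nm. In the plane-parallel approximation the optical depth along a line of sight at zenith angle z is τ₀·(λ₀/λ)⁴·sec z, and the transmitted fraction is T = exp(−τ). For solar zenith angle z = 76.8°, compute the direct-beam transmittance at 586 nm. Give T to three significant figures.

sec 76.8° = 4.3792.
τ = 0.121 × (520/586)⁴ × 4.3792 = 0.121 × 0.6200 × 4.3792 = 0.3286.
T = exp(−0.3286) = 0.7200.

0.720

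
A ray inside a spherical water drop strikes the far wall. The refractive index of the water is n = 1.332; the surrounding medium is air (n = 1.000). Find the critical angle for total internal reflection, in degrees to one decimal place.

sin θ_c = n_air / n = 1.000 / 1.332 = 0.7508.
θ_c = arcsin(0.7508) = 48.66°.

48.7°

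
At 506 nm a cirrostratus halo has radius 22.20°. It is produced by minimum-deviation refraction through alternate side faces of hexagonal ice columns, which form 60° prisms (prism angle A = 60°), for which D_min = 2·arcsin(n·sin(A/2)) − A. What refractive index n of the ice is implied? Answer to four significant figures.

Rearranging: n = sin((D_min + A)/2) / sin(A/2).
(D_min + A)/2 = (22.20° + 60°)/2 = 41.100°.
n = sin 41.100° / sin 30° = 0.6574 / 0.5000 = 1.3148.

1.315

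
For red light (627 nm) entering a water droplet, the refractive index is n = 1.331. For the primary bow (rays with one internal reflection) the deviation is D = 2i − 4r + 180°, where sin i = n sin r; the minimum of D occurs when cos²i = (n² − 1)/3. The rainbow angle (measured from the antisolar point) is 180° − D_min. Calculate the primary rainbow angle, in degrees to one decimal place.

cos²i = (1.77156 − 1)/3 = 0.25719; i = arccos(0.50714) = 59.527°.
sin r = sin 59.527°/1.331 = 0.64753; r = 40.356°.
D_min = 2·59.527° − 4·40.356° + 180° = 137.630°.
Rainbow angle = 180° − D_min = 42.370°.

42.4°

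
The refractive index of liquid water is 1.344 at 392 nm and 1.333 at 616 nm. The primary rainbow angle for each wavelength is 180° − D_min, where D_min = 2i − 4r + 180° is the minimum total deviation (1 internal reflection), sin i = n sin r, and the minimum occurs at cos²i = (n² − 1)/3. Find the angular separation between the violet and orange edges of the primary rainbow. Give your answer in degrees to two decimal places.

At 392 nm (n = 1.344): cos²i = 0.26878 → i = 58.772°, r = 39.512°, D_min = 139.495°, rainbow angle = 40.505°.
At 616 nm (n = 1.333): cos²i = 0.25896 → i = 59.410°, r = 40.225°, D_min = 137.922°, rainbow angle = 42.078°.
Angular width = |40.505° − 42.078°| = 1.573°.

1.57°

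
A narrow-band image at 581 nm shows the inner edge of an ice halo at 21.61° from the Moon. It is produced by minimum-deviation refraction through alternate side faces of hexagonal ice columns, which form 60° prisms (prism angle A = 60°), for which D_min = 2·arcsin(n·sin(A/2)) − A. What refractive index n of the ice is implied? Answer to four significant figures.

Rearranging: n = sin((D_min + A)/2) / sin(A/2).
(D_min + A)/2 = (21.61° + 60°)/2 = 40.805°.
n = sin 40.805° / sin 30° = 0.6535 / 0.5000 = 1.3070.

1.307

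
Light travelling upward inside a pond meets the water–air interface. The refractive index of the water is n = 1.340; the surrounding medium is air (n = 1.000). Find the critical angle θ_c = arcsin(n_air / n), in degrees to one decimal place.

48.3°

sin θ_c = n_air / n = 1.000 / 1.340 = 0.7463.
θ_c = arcsin(0.7463) = 48.27°.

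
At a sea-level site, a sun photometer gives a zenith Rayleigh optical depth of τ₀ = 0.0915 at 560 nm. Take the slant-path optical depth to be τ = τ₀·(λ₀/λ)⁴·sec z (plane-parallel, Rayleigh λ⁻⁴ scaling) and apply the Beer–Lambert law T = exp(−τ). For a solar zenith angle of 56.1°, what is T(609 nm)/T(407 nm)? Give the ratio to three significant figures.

Airmass: sec 56.1° = 1.7929.
τ(609 nm) = 0.0915 × (560/609)⁴ × 1.7929 = 0.0915 × 0.7150 × 1.7929 = 0.1173.
τ(407 nm) = 0.0915 × (560/407)⁴ × 1.7929 = 0.0915 × 3.5841 × 1.7929 = 0.5880.
T(609)/T(407) = exp(τ_B − τ_A) = exp(0.4707) = 1.6011.

1.60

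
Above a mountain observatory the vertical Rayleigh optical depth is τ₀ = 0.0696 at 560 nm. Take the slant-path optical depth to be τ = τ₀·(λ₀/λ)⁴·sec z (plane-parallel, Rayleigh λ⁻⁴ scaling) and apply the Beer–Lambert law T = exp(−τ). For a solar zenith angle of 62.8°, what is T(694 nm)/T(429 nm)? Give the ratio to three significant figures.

Airmass: sec 62.8° = 2.1877.
τ(694 nm) = 0.0696 × (560/694)⁴ × 2.1877 = 0.0696 × 0.4239 × 2.1877 = 0.0646.
τ(429 nm) = 0.0696 × (560/429)⁴ × 2.1877 = 0.0696 × 2.9035 × 2.1877 = 0.4421.
T(694)/T(429) = exp(τ_B − τ_A) = exp(0.3775) = 1.4587.

1.46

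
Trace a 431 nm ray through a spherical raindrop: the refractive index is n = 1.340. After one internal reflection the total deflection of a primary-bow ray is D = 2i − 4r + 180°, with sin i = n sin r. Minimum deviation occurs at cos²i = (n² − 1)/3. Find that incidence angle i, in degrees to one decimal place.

59.0°

cos²i = (1.340² − 1)/3 = (1.79560 − 1)/3 = 0.26520.
cos i = 0.51498, so i = 59.004°.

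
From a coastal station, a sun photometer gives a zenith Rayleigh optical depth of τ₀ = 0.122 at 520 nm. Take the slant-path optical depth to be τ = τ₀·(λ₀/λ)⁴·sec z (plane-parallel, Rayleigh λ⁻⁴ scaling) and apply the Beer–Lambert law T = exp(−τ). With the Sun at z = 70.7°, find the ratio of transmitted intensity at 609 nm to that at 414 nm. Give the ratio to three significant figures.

2.06

Airmass: sec 70.7° = 3.0256.
τ(609 nm) = 0.122 × (520/609)⁴ × 3.0256 = 0.122 × 0.5316 × 3.0256 = 0.1962.
τ(414 nm) = 0.122 × (520/414)⁴ × 3.0256 = 0.122 × 2.4889 × 3.0256 = 0.9187.
T(609)/T(414) = exp(τ_B − τ_A) = exp(0.7225) = 2.0596.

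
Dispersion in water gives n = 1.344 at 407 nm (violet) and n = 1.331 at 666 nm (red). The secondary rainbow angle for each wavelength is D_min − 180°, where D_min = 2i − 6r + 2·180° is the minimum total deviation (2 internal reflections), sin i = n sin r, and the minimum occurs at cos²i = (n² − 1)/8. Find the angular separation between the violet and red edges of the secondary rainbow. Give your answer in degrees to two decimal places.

At 407 nm (n = 1.344): cos²i = 0.10079 → i = 71.490°, r = 44.874°, D_min = 233.733°, rainbow angle = 53.733°.
At 666 nm (n = 1.331): cos²i = 0.09645 → i = 71.907°, r = 45.575°, D_min = 230.365°, rainbow angle = 50.365°.
Angular width = |53.733° − 50.365°| = 3.368°.

3.37°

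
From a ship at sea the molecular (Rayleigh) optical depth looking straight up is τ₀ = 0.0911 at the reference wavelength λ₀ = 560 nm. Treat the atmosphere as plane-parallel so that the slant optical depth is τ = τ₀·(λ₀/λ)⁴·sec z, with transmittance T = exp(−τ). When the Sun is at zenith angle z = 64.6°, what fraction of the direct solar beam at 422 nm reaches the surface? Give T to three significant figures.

0.518

sec 64.6° = 2.3314.
τ = 0.0911 × (560/422)⁴ × 2.3314 = 0.0911 × 3.1010 × 2.3314 = 0.6586.
T = exp(−0.6586) = 0.5176.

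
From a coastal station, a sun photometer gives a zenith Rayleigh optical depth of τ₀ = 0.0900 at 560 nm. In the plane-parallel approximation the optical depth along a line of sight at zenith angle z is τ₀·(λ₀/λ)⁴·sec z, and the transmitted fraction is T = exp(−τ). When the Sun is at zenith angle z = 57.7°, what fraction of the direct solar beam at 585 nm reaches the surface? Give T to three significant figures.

sec 57.7° = 1.8714.
τ = 0.0900 × (560/585)⁴ × 1.8714 = 0.0900 × 0.8397 × 1.8714 = 0.1414.
T = exp(−0.1414) = 0.8681.

0.868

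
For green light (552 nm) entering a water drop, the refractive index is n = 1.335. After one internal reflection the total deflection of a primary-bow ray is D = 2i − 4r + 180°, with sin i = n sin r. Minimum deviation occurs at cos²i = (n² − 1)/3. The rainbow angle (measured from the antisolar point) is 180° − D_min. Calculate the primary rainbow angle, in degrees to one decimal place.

cos²i = (1.78222 − 1)/3 = 0.26074; i = arccos(0.51063) = 59.294°.
sin r = sin 59.294°/1.335 = 0.64405; r = 40.094°.
D_min = 2·59.294° − 4·40.094° + 180° = 138.212°.
Rainbow angle = 180° − D_min = 41.788°.

41.8°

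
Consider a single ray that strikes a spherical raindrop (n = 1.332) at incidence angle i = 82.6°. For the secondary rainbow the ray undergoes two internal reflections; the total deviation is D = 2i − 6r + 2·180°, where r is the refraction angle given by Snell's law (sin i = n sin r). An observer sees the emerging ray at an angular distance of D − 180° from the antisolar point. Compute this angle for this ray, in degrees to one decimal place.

sin r = sin 82.6° / 1.332 = 0.9917/1.332 = 0.7445; r = 48.12°.
D = 2·82.6° − 6·48.12° + 2·180° = 165.20° − 288.70° + 360° = 236.50°.
Angle from antisolar point = D − 180° = 56.50°.

56.5°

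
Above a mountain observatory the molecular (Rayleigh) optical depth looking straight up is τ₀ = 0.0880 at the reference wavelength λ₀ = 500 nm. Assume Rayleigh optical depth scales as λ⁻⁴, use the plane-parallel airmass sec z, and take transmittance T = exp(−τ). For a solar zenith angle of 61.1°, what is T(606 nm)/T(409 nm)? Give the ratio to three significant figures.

Airmass: sec 61.1° = 2.0692.
τ(606 nm) = 0.0880 × (500/606)⁴ × 2.0692 = 0.0880 × 0.4634 × 2.0692 = 0.0844.
τ(409 nm) = 0.0880 × (500/409)⁴ × 2.0692 = 0.0880 × 2.2335 × 2.0692 = 0.4067.
T(606)/T(409) = exp(τ_B − τ_A) = exp(0.3223) = 1.3803.

1.38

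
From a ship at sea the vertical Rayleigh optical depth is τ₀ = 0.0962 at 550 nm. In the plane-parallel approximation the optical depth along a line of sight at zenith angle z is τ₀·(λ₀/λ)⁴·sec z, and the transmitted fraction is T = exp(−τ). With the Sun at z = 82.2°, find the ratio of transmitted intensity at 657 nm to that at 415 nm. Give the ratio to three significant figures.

Airmass: sec 82.2° = 7.3684.
τ(657 nm) = 0.0962 × (550/657)⁴ × 7.3684 = 0.0962 × 0.4911 × 7.3684 = 0.3481.
τ(415 nm) = 0.0962 × (550/415)⁴ × 7.3684 = 0.0962 × 3.0850 × 7.3684 = 2.1868.
T(657)/T(415) = exp(τ_B − τ_A) = exp(1.8386) = 6.2880.

6.29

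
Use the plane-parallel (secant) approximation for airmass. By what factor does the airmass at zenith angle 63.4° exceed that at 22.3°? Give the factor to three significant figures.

2.07

X(63.4°)/X(22.3°) = sec 63.4° / sec 22.3° = cos 22.3° / cos 63.4° = 0.9252/0.4478 = 2.0663.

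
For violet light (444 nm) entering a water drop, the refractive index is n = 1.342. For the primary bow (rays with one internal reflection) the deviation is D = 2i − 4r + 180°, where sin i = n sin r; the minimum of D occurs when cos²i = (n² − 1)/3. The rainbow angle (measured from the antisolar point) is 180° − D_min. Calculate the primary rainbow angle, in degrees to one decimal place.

40.8°

cos²i = (1.80096 − 1)/3 = 0.26699; i = arccos(0.51671) = 58.888°.
sin r = sin 58.888°/1.342 = 0.63797; r = 39.641°.
D_min = 2·58.888° − 4·39.641° + 180° = 139.213°.
Rainbow angle = 180° − D_min = 40.787°.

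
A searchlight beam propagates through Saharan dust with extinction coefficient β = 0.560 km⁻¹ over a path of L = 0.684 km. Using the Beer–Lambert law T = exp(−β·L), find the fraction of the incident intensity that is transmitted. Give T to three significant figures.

τ = β·L = 0.560 × 0.684 = 0.3830.
T = exp(−0.3830) = 0.6818.

0.682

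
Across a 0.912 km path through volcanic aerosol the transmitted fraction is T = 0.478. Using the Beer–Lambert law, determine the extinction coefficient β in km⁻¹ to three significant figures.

Beer–Lambert: T = exp(−βL) ⇒ β = −ln(T)/L = −ln(0.478)/0.912 = 0.7381/0.912 = 0.8094 km⁻¹.

0.809 km⁻¹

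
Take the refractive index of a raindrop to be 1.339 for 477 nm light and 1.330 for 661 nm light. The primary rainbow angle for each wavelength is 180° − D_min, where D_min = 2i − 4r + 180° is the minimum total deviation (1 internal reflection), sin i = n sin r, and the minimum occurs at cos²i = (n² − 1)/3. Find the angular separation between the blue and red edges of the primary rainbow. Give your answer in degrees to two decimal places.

1.30°

At 477 nm (n = 1.339): cos²i = 0.26431 → i = 59.062°, r = 39.834°, D_min = 138.786°, rainbow angle = 41.214°.
At 661 nm (n = 1.330): cos²i = 0.25630 → i = 59.585°, r = 40.422°, D_min = 137.484°, rainbow angle = 42.516°.
Angular width = |41.214° − 42.516°| = 1.303°.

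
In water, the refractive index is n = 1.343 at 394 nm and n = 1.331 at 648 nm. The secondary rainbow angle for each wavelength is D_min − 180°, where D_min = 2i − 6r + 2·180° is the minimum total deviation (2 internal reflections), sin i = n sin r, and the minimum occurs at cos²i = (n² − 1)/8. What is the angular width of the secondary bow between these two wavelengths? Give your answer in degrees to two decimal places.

3.11°

At 394 nm (n = 1.343): cos²i = 0.10046 → i = 71.522°, r = 44.928°, D_min = 233.478°, rainbow angle = 53.478°.
At 648 nm (n = 1.331): cos²i = 0.09645 → i = 71.907°, r = 45.575°, D_min = 230.365°, rainbow angle = 50.365°.
Angular width = |53.478° − 50.365°| = 3.113°.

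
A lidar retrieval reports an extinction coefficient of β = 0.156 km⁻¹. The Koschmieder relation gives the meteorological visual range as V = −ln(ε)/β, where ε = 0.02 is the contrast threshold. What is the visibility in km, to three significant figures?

V = −ln(0.02) / 0.156 = 3.912 / 0.156 = 25.0771 km.

25.1 km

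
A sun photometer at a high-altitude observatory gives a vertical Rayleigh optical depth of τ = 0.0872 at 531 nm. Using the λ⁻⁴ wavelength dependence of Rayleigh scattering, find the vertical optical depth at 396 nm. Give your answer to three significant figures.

τ(396 nm) = τ(531 nm) × (531/396)⁴ = 0.0872 × (1.3409)⁴ = 0.0872 × 3.2329 = 0.2819.

0.282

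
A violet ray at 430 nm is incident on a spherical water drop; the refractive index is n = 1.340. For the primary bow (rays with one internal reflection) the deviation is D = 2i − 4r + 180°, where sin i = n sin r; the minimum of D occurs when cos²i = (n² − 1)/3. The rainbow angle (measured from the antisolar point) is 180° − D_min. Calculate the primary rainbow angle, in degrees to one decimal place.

cos²i = (1.79560 − 1)/3 = 0.26520; i = arccos(0.51498) = 59.004°.
sin r = sin 59.004°/1.340 = 0.63971; r = 39.770°.
D_min = 2·59.004° − 4·39.770° + 180° = 138.929°.
Rainbow angle = 180° − D_min = 41.071°.

41.1°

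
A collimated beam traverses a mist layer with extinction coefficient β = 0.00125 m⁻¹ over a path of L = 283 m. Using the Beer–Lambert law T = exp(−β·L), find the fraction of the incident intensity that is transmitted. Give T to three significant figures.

0.702

τ = β·L = 0.00125 × 283 = 0.3538.
T = exp(−0.3538) = 0.7021.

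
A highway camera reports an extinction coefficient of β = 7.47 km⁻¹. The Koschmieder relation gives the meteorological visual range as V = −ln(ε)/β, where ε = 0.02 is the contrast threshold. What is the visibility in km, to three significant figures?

V = −ln(0.02) / 7.47 = 3.912 / 7.47 = 0.5237 km.

0.524 km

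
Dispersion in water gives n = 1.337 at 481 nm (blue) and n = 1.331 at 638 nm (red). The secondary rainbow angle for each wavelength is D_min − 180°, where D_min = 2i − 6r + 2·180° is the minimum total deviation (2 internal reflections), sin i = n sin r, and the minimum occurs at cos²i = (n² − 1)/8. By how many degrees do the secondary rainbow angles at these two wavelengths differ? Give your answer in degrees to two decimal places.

At 481 nm (n = 1.337): cos²i = 0.09845 → i = 71.714°, r = 45.249°, D_min = 231.934°, rainbow angle = 51.934°.
At 638 nm (n = 1.331): cos²i = 0.09645 → i = 71.907°, r = 45.575°, D_min = 230.365°, rainbow angle = 50.365°.
Angular width = |51.934° − 50.365°| = 1.569°.

1.57°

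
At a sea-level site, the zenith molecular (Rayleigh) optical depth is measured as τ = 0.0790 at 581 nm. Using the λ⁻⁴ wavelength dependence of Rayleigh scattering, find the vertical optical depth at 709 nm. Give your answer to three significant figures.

τ(709 nm) = τ(581 nm) × (581/709)⁴ = 0.0790 × (0.8195)⁴ = 0.0790 × 0.4509 = 0.0356.

0.0356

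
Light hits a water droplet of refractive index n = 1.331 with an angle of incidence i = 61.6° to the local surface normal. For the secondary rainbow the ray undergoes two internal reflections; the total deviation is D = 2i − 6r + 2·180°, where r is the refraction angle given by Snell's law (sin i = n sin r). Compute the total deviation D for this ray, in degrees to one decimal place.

235.0°

sin r = sin 61.6° / 1.331 = 0.8796/1.331 = 0.6609; r = 41.37°.
D = 2·61.6° − 6·41.37° + 2·180° = 123.20° − 248.21° + 360° = 234.99°.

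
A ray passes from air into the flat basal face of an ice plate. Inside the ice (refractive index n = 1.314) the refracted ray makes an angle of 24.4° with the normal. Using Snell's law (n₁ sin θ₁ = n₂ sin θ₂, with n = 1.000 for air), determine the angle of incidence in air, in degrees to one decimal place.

Snell: sin θ_i = n · sin θ_r = 1.314 × sin 24.4° = 1.314 × 0.4131 = 0.5428.
θ_i = arcsin(0.5428) = 32.88°.

32.9°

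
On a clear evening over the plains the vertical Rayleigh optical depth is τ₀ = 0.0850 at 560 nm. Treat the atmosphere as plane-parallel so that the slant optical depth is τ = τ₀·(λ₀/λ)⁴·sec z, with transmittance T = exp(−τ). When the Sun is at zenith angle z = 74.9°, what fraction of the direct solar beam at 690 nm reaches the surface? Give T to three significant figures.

sec 74.9° = 3.8387.
τ = 0.0850 × (560/690)⁴ × 3.8387 = 0.0850 × 0.4339 × 3.8387 = 0.1416.
T = exp(−0.1416) = 0.8680.

0.868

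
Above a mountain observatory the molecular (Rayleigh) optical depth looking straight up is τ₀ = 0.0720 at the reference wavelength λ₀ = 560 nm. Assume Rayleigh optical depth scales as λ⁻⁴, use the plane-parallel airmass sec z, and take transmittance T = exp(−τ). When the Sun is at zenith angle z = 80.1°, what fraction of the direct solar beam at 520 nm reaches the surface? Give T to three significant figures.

sec 80.1° = 5.8164.
τ = 0.0720 × (560/520)⁴ × 5.8164 = 0.0720 × 1.3451 × 5.8164 = 0.5633.
T = exp(−0.5633) = 0.5693.

0.569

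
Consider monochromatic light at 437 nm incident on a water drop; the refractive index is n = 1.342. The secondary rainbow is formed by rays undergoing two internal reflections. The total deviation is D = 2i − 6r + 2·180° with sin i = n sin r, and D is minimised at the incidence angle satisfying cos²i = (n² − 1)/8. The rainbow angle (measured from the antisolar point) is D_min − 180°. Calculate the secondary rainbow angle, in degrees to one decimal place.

53.2°

cos²i = (1.80096 − 1)/8 = 0.10012; i = arccos(0.31642) = 71.554°.
sin r = sin 71.554°/1.342 = 0.70687; r = 44.981°.
D_min = 2·71.554° − 6·44.981° + 360° = 233.222°.
Rainbow angle = D_min − 180° = 53.222°.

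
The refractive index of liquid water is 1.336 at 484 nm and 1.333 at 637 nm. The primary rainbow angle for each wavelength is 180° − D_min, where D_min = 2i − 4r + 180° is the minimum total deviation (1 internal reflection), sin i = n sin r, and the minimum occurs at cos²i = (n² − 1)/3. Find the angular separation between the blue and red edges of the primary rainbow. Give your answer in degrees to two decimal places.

0.43°

At 484 nm (n = 1.336): cos²i = 0.26163 → i = 59.236°, r = 40.029°, D_min = 138.356°, rainbow angle = 41.644°.
At 637 nm (n = 1.333): cos²i = 0.25896 → i = 59.410°, r = 40.225°, D_min = 137.922°, rainbow angle = 42.078°.
Angular width = |41.644° − 42.078°| = 0.434°.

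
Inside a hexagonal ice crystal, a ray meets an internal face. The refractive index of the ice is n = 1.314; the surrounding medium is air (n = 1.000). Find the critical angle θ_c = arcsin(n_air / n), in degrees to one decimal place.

49.6°

sin θ_c = n_air / n = 1.000 / 1.314 = 0.7610.
θ_c = arcsin(0.7610) = 49.56°.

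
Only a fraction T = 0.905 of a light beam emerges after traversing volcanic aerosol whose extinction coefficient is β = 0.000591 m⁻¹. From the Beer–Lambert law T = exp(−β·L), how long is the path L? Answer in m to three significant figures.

Beer–Lambert: T = exp(−βL) ⇒ L = −ln(T)/β = −ln(0.905)/0.000591 = 0.0998/0.000591 = 168.9 m.

169 m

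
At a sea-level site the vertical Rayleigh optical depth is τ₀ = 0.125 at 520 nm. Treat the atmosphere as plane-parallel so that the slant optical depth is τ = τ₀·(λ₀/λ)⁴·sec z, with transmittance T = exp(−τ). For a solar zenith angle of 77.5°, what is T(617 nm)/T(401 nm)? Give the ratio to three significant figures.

3.83

Airmass: sec 77.5° = 4.6202.
τ(617 nm) = 0.125 × (520/617)⁴ × 4.6202 = 0.125 × 0.5045 × 4.6202 = 0.2914.
τ(401 nm) = 0.125 × (520/401)⁴ × 4.6202 = 0.125 × 2.8277 × 4.6202 = 1.6331.
T(617)/T(401) = exp(τ_B − τ_A) = exp(1.3417) = 3.8256.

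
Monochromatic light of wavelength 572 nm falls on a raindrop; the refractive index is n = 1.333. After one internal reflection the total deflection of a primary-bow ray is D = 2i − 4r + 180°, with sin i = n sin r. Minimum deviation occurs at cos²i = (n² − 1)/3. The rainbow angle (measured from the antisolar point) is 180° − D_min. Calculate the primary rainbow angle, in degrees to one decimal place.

42.1°

cos²i = (1.77689 − 1)/3 = 0.25896; i = arccos(0.50888) = 59.410°.
sin r = sin 59.410°/1.333 = 0.64579; r = 40.225°.
D_min = 2·59.410° − 4·40.225° + 180° = 137.922°.
Rainbow angle = 180° − D_min = 42.078°.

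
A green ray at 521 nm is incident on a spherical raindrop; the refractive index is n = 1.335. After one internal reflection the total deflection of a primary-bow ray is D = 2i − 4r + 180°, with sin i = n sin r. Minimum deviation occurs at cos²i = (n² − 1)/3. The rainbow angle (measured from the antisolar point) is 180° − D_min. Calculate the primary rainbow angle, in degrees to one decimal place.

41.8°

cos²i = (1.78222 − 1)/3 = 0.26074; i = arccos(0.51063) = 59.294°.
sin r = sin 59.294°/1.335 = 0.64405; r = 40.094°.
D_min = 2·59.294° − 4·40.094° + 180° = 138.212°.
Rainbow angle = 180° − D_min = 41.788°.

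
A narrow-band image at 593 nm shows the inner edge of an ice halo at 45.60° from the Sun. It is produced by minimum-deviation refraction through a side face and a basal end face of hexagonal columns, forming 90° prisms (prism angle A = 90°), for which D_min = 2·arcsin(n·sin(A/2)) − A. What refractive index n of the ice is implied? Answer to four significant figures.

1.309

Rearranging: n = sin((D_min + A)/2) / sin(A/2).
(D_min + A)/2 = (45.60° + 90°)/2 = 67.800°.
n = sin 67.800° / sin 45° = 0.9259 / 0.7071 = 1.3094.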